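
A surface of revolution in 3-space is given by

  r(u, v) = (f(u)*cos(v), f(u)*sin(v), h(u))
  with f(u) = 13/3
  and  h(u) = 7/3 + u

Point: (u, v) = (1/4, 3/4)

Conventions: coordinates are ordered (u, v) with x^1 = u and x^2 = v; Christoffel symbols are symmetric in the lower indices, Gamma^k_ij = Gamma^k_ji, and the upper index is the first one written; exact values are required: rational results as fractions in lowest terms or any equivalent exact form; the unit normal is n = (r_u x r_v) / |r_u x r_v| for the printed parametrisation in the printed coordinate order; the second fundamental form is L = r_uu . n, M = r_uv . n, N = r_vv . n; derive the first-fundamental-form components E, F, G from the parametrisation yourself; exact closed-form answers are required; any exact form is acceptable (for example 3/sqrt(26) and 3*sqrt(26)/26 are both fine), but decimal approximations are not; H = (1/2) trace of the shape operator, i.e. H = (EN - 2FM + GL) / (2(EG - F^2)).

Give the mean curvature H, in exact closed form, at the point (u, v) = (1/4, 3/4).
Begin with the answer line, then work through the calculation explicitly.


Answer: H = 3/26

f = 13/3, f' = 0, f'' = 0, h' = 1, h'' = 0
E = 1, F = 0, G = 169/9; answer radicand W^2 = 1
unnormalised second-form numerators: l = 0, m = 0, n = 13/3; L = l/sqrt(1), and similarly M = m/sqrt(W^2), N = n/sqrt(W^2)
H = (E*n - 2*F*m + G*l) / (2*(EG - F^2)*sqrt(W^2)); E*n - 2*F*m + G*l = 13/3, EG - F^2 = 169/9, so H = (3/26)/sqrt(1)


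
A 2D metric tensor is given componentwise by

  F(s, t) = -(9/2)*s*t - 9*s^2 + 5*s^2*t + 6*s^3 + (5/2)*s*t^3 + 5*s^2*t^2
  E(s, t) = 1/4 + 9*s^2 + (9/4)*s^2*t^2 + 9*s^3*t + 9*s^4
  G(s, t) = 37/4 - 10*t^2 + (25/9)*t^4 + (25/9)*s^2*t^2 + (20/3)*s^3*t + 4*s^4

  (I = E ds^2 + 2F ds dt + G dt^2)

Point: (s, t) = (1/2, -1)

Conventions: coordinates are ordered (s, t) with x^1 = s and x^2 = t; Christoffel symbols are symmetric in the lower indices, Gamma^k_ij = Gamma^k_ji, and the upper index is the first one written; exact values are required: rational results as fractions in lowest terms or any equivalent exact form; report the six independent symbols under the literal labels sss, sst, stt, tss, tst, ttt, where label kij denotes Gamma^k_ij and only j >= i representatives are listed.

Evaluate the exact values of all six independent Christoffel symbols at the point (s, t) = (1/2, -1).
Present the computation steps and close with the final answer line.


E = 5/2, F = -1/2, G = 77/36 at the point
E_s = 9, E_t = 0, F_s = -5/2, F_t = 1/4, G_s = -2/9, G_t = 25/3
EG - F^2 = 367/72;  g^inv = (72/367) * [[77/36, 1/2], [1/2, 5/2]]
first-kind symbols [ij,l] = (1/2)(d_i g_jl + d_j g_il - d_l g_ij): [ss,s] = E_s/2 = 9/2, [ss,t] = F_s - E_t/2 = -5/2, [st,s] = E_t/2 = 0, [st,t] = G_s/2 = -1/9, [tt,s] = F_t - G_s/2 = 13/36, [tt,t] = G_t/2 = 25/6
Gamma^s_ij = (G*[ij,s] - F*[ij,t])/(EG - F^2), Gamma^t_ij = (E*[ij,t] - F*[ij,s])/(EG - F^2)

Answer: Gamma_sss = 603/367, Gamma_sst = -4/367, Gamma_stt = 3701/6606, Gamma_tss = -288/367, Gamma_tst = -20/367, Gamma_ttt = 763/367


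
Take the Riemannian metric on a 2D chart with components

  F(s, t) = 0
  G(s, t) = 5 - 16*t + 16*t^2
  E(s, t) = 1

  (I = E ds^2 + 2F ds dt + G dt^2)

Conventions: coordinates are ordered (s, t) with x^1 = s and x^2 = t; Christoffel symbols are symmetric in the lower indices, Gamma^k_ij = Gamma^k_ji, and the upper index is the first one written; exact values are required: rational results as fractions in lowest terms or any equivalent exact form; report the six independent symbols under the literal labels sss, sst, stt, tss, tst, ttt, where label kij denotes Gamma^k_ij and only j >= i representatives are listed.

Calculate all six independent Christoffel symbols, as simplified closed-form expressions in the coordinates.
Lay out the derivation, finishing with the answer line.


E = 1; F = 0; G = 5 - 16*t + 16*t^2
Gamma^k_ij = (1/2) g^{kl} (d_i g_jl + d_j g_il - d_l g_ij), with g^inv = (1/(EG-F^2)) [[G, -F], [-F, E]]
first partials: E_s = 0, E_t = 0, F_s = 0, F_t = 0, G_s = 0, G_t = -16 + 32*t
D = EG - F^2 = 5 - 16*t + 16*t^2
expanded: Gamma^s_ss = (G E_s - 2F F_s + F E_t)/(2D), Gamma^s_st = (G E_t - F G_s)/(2D), Gamma^s_tt = (2G F_t - G G_s - F G_t)/(2D), Gamma^t_ss = (2E F_s - E E_t - F E_s)/(2D), Gamma^t_st = (E G_s - F E_t)/(2D), Gamma^t_tt = (E G_t - 2F F_t + F G_s)/(2D); substitute and cancel common factors

Answer: Gamma_sss = 0, Gamma_sst = 0, Gamma_stt = 0, Gamma_tss = 0, Gamma_tst = 0, Gamma_ttt = (16*t - 8)/(16*t^2 - 16*t + 5)


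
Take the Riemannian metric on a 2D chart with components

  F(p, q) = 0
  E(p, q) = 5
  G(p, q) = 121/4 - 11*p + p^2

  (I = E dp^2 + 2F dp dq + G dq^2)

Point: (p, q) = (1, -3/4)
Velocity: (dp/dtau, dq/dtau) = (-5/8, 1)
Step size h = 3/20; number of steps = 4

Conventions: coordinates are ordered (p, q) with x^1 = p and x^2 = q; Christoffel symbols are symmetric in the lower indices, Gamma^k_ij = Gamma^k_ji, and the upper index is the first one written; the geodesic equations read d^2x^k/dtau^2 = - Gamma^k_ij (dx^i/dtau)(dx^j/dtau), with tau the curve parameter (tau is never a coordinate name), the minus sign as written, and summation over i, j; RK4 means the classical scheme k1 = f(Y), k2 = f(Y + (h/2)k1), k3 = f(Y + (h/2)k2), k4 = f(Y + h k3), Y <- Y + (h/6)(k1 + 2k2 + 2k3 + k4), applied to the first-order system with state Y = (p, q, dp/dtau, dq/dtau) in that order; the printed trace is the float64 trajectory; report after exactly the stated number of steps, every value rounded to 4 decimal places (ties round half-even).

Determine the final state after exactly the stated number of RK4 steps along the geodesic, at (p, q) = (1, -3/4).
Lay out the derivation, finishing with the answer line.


f(Y) = (dp/dtau, dq/dtau, -Gamma^p_ij Y'^i Y'^j, -Gamma^q_ij Y'^i Y'^j) with the Gammas evaluated at the stage position; h = 0.150000; intermediate values shown to 6 dp
step 0: p = 1.0000, q = -0.7500, dp/dtau = -0.6250, dq/dtau = 1.0000
step 1:
  k1: at (p, q) = (1.000000, -0.750000), (dp/dtau, dq/dtau) = (-0.625000, 1.000000); Gamma_ppp = 0.000000, Gamma_ppq = 0.000000, Gamma_pqq = 0.900000, Gamma_qpp = 0.000000, Gamma_qpq = -0.222222, Gamma_qqq = 0.000000; k1 = (-0.625000, 1.000000, -0.900000, -0.277778)
  k2: at (p, q) = (0.953125, -0.675000), (dp/dtau, dq/dtau) = (-0.692500, 0.979167); Gamma_ppp = 0.000000, Gamma_ppq = 0.000000, Gamma_pqq = 0.909375, Gamma_qpp = 0.000000, Gamma_qpq = -0.219931, Gamma_qqq = 0.000000; k2 = (-0.692500, 0.979167, -0.871879, -0.298259)
  k3: at (p, q) = (0.948063, -0.676562), (dp/dtau, dq/dtau) = (-0.690391, 0.977631); Gamma_ppp = 0.000000, Gamma_ppq = 0.000000, Gamma_pqq = 0.910388, Gamma_qpp = 0.000000, Gamma_qpq = -0.219687, Gamma_qqq = 0.000000; k3 = (-0.690391, 0.977631, -0.870113, -0.296554)
  k4: at (p, q) = (0.896441, -0.603355), (dp/dtau, dq/dtau) = (-0.755517, 0.955517); Gamma_ppp = 0.000000, Gamma_ppq = 0.000000, Gamma_pqq = 0.920712, Gamma_qpp = 0.000000, Gamma_qpq = -0.217223, Gamma_qqq = 0.000000; k4 = (-0.755517, 0.955517, -0.840621, -0.313631)
  Y <- Y + (h/6)(k1 + 2k2 + 2k3 + k4): p = 0.8963, q = -0.6033, dp/dtau = -0.7556, dq/dtau = 0.9555
step 2:
  k1: at (p, q) = (0.896343, -0.603272), (dp/dtau, dq/dtau) = (-0.755615, 0.955474); Gamma_ppp = 0.000000, Gamma_ppq = 0.000000, Gamma_pqq = 0.920731, Gamma_qpp = 0.000000, Gamma_qpq = -0.217219, Gamma_qqq = 0.000000; k1 = (-0.755615, 0.955474, -0.840564, -0.313651)
  k2: at (p, q) = (0.839671, -0.531612), (dp/dtau, dq/dtau) = (-0.818657, 0.931950); Gamma_ppp = 0.000000, Gamma_ppq = 0.000000, Gamma_pqq = 0.932066, Gamma_qpp = 0.000000, Gamma_qpq = -0.214577, Gamma_qqq = 0.000000; k2 = (-0.818657, 0.931950, -0.809528, -0.327422)
  k3: at (p, q) = (0.834943, -0.533376), (dp/dtau, dq/dtau) = (-0.816330, 0.930917); Gamma_ppp = 0.000000, Gamma_ppq = 0.000000, Gamma_pqq = 0.933011, Gamma_qpp = 0.000000, Gamma_qpq = -0.214360, Gamma_qqq = 0.000000; k3 = (-0.816330, 0.930917, -0.808554, -0.325799)
  k4: at (p, q) = (0.773893, -0.463635), (dp/dtau, dq/dtau) = (-0.876898, 0.906604); Gamma_ppp = 0.000000, Gamma_ppq = 0.000000, Gamma_pqq = 0.945221, Gamma_qpp = 0.000000, Gamma_qpq = -0.211591, Gamma_qqq = 0.000000; k4 = (-0.876898, 0.906604, -0.776907, -0.336429)
  Y <- Y + (h/6)(k1 + 2k2 + 2k3 + k4): p = 0.7738, q = -0.4636, dp/dtau = -0.8770, dq/dtau = 0.9066
step 3:
  k1: at (p, q) = (0.773780, -0.463577), (dp/dtau, dq/dtau) = (-0.876956, 0.906561); Gamma_ppp = 0.000000, Gamma_ppq = 0.000000, Gamma_pqq = 0.945244, Gamma_qpp = 0.000000, Gamma_qpq = -0.211586, Gamma_qqq = 0.000000; k1 = (-0.876956, 0.906561, -0.776852, -0.336427)
  k2: at (p, q) = (0.708009, -0.395585), (dp/dtau, dq/dtau) = (-0.935220, 0.881329); Gamma_ppp = 0.000000, Gamma_ppq = 0.000000, Gamma_pqq = 0.958398, Gamma_qpp = 0.000000, Gamma_qpq = -0.208682, Gamma_qqq = 0.000000; k2 = (-0.935220, 0.881329, -0.744427, -0.344006)
  k3: at (p, q) = (0.703639, -0.397477), (dp/dtau, dq/dtau) = (-0.932788, 0.880761); Gamma_ppp = 0.000000, Gamma_ppq = 0.000000, Gamma_pqq = 0.959272, Gamma_qpp = 0.000000, Gamma_qpq = -0.208491, Gamma_qqq = 0.000000; k3 = (-0.932788, 0.880761, -0.744145, -0.342578)
  k4: at (p, q) = (0.633862, -0.331463), (dp/dtau, dq/dtau) = (-0.988578, 0.855174); Gamma_ppp = 0.000000, Gamma_ppq = 0.000000, Gamma_pqq = 0.973228, Gamma_qpp = 0.000000, Gamma_qpq = -0.205502, Gamma_qqq = 0.000000; k4 = (-0.988578, 0.855174, -0.711744, -0.347465)
  Y <- Y + (h/6)(k1 + 2k2 + 2k3 + k4): p = 0.6337, q = -0.3314, dp/dtau = -0.9886, dq/dtau = 0.8551
step 4:
  k1: at (p, q) = (0.633742, -0.331429), (dp/dtau, dq/dtau) = (-0.988600, 0.855135); Gamma_ppp = 0.000000, Gamma_ppq = 0.000000, Gamma_pqq = 0.973252, Gamma_qpp = 0.000000, Gamma_qpq = -0.205497, Gamma_qqq = 0.000000; k1 = (-0.988600, 0.855135, -0.711695, -0.347448)
  k2: at (p, q) = (0.559597, -0.267294), (dp/dtau, dq/dtau) = (-1.041977, 0.829076); Gamma_ppp = 0.000000, Gamma_ppq = 0.000000, Gamma_pqq = 0.988081, Gamma_qpp = 0.000000, Gamma_qpq = -0.202413, Gamma_qqq = 0.000000; k2 = (-1.041977, 0.829076, -0.679174, -0.349720)
  k3: at (p, q) = (0.555593, -0.269248), (dp/dtau, dq/dtau) = (-1.039538, 0.828906); Gamma_ppp = 0.000000, Gamma_ppq = 0.000000, Gamma_pqq = 0.988881, Gamma_qpp = 0.000000, Gamma_qpq = -0.202249, Gamma_qqq = 0.000000; k3 = (-1.039538, 0.828906, -0.679445, -0.348547)
  k4: at (p, q) = (0.477811, -0.207093), (dp/dtau, dq/dtau) = (-1.090516, 0.802853); Gamma_ppp = 0.000000, Gamma_ppq = 0.000000, Gamma_pqq = 1.004438, Gamma_qpp = 0.000000, Gamma_qpq = -0.199116, Gamma_qqq = 0.000000; k4 = (-1.090516, 0.802853, -0.647433, -0.348662)
  Y <- Y + (h/6)(k1 + 2k2 + 2k3 + k4): p = 0.4777, q = -0.2071, dp/dtau = -1.0905, dq/dtau = 0.8028

Answer: p = 0.4777, q = -0.2071, dp/dtau = -1.0905, dq/dtau = 0.8028


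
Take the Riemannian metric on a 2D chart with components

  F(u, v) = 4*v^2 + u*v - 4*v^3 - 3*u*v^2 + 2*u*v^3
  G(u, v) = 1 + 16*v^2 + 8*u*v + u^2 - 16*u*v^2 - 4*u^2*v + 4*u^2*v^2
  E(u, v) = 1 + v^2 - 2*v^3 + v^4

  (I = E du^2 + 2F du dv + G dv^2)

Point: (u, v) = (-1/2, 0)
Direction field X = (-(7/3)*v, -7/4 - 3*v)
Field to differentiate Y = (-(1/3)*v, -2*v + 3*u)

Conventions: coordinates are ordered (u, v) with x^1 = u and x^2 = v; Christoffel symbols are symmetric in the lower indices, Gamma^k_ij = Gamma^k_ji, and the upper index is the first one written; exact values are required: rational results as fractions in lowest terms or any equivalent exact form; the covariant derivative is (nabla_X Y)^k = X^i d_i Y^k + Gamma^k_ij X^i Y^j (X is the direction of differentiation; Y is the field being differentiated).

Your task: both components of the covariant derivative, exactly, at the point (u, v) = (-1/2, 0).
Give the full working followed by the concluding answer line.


E = 1, F = 0, G = 5/4 at the point
E_u = 0, E_v = 0, F_u = 0, F_v = -1/2, G_u = -1, G_v = -5
EG - F^2 = 5/4;  g^inv = (4/5) * [[5/4, 0], [0, 1]]
first-kind symbols [ij,l] = (1/2)(d_i g_jl + d_j g_il - d_l g_ij): [uu,u] = E_u/2 = 0, [uu,v] = F_u - E_v/2 = 0, [uv,u] = E_v/2 = 0, [uv,v] = G_u/2 = -1/2, [vv,u] = F_v - G_u/2 = 0, [vv,v] = G_v/2 = -5/2
Gamma^u_ij = (G*[ij,u] - F*[ij,v])/(EG - F^2), Gamma^v_ij = (E*[ij,v] - F*[ij,u])/(EG - F^2)
Gamma_uuu = 0, Gamma_uuv = 0, Gamma_uvv = 0, Gamma_vuu = 0, Gamma_vuv = -2/5, Gamma_vvv = -2
X = (0, -7/4), Y = (0, -3/2) at the point

Answer: (nabla_X Y)^u = 7/12, (nabla_X Y)^v = -7/4


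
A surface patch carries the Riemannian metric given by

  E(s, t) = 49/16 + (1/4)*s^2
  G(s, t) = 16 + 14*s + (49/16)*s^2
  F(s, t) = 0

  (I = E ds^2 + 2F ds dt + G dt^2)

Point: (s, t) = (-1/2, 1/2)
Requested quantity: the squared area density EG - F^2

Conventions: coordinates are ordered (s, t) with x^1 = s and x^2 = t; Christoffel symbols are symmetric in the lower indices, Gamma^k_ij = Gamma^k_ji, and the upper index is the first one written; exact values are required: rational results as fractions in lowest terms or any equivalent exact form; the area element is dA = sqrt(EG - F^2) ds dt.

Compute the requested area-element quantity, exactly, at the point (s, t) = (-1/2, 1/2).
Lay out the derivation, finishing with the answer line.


E = 25/8, F = 0, G = 625/64; EG - F^2 = 15625/512

Answer: EG - F^2 = 15625/512


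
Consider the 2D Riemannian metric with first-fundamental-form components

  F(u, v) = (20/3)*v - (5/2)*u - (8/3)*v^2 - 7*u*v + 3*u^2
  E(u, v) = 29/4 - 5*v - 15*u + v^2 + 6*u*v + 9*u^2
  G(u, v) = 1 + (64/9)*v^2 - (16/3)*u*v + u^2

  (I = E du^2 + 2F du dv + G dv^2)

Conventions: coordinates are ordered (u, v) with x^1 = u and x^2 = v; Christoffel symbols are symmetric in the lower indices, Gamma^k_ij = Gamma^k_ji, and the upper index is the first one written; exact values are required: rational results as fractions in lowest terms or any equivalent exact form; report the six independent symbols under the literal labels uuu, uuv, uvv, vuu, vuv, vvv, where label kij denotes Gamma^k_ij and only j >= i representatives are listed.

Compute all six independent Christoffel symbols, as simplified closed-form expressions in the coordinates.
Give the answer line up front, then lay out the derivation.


Answer: Gamma_uuu = (324*u + 108*v - 270)/(360*u^2 + 24*u*v - 540*u + 292*v^2 - 180*v + 261), Gamma_uuv = (108*u + 36*v - 90)/(360*u^2 + 24*u*v - 540*u + 292*v^2 - 180*v + 261), Gamma_uvv = (-288*u - 96*v + 240)/(360*u^2 + 24*u*v - 540*u + 292*v^2 - 180*v + 261), Gamma_vuu = (108*u - 288*v)/(360*u^2 + 24*u*v - 540*u + 292*v^2 - 180*v + 261), Gamma_vuv = (36*u - 96*v)/(360*u^2 + 24*u*v - 540*u + 292*v^2 - 180*v + 261), Gamma_vvv = (-96*u + 256*v)/(360*u^2 + 24*u*v - 540*u + 292*v^2 - 180*v + 261)

E = 29/4 - 5*v - 15*u + v^2 + 6*u*v + 9*u^2; F = (20/3)*v - (5/2)*u - (8/3)*v^2 - 7*u*v + 3*u^2; G = 1 + (64/9)*v^2 - (16/3)*u*v + u^2
Gamma^k_ij = (1/2) g^{kl} (d_i g_jl + d_j g_il - d_l g_ij), with g^inv = (1/(EG-F^2)) [[G, -F], [-F, E]]
first partials: E_u = -15 + 6*v + 18*u, E_v = -5 + 2*v + 6*u, F_u = -5/2 - 7*v + 6*u, F_v = 20/3 - (16/3)*v - 7*u, G_u = -(16/3)*v + 2*u, G_v = (128/9)*v - (16/3)*u
D = EG - F^2 = 29/4 - 5*v - 15*u + (73/9)*v^2 + (2/3)*u*v + 10*u^2
expanded: Gamma^u_uu = (G E_u - 2F F_u + F E_v)/(2D), Gamma^u_uv = (G E_v - F G_u)/(2D), Gamma^u_vv = (2G F_v - G G_u - F G_v)/(2D), Gamma^v_uu = (2E F_u - E E_v - F E_u)/(2D), Gamma^v_uv = (E G_u - F E_v)/(2D), Gamma^v_vv = (E G_v - 2F F_v + F G_u)/(2D); substitute and cancel common factors


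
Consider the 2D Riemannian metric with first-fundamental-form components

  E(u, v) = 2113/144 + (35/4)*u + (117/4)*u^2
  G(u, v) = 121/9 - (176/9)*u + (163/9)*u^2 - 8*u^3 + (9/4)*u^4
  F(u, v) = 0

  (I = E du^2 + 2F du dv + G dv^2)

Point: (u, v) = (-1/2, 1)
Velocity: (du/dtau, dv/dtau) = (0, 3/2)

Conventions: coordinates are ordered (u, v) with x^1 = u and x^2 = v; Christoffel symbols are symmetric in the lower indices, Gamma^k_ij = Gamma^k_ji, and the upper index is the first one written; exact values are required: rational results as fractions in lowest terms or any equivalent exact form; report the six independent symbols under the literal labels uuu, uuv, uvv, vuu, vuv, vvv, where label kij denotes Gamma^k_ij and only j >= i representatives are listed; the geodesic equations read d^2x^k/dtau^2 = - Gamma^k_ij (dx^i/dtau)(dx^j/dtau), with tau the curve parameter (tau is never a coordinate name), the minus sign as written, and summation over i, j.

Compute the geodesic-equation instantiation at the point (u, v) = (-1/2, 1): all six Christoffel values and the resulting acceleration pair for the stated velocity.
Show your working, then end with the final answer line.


E = 317/18, F = 0, G = 1849/64 at the point
E_u = -41/2, E_v = 0, F_u = 0, F_v = 0, G_u = -1075/24, G_v = 0
EG - F^2 = 586133/1152;  g^inv = (1152/586133) * [[1849/64, 0], [0, 317/18]]
first-kind symbols [ij,l] = (1/2)(d_i g_jl + d_j g_il - d_l g_ij): [uu,u] = E_u/2 = -41/4, [uu,v] = F_u - E_v/2 = 0, [uv,u] = E_v/2 = 0, [uv,v] = G_u/2 = -1075/48, [vv,u] = F_v - G_u/2 = 1075/48, [vv,v] = G_v/2 = 0
Gamma^u_ij = (G*[ij,u] - F*[ij,v])/(EG - F^2), Gamma^v_ij = (E*[ij,v] - F*[ij,u])/(EG - F^2)
Gamma_uuu = -369/634, Gamma_uuv = 0, Gamma_uvv = 3225/2536, Gamma_vuu = 0, Gamma_vuv = -100/129, Gamma_vvv = 0
d^2u/dtau^2 = -(Gamma_uuu*(0)^2 + 2*Gamma_uuv*(0)*(3/2) + Gamma_uvv*(3/2)^2) = -29025/10144
d^2v/dtau^2 = -(Gamma_vuu*(0)^2 + 2*Gamma_vuv*(0)*(3/2) + Gamma_vvv*(3/2)^2) = 0

Answer: Gamma_uuu = -369/634, Gamma_uuv = 0, Gamma_uvv = 3225/2536, Gamma_vuu = 0, Gamma_vuv = -100/129, Gamma_vvv = 0; accelerations (d^2u/dtau^2, d^2v/dtau^2) = (-29025/10144, 0)


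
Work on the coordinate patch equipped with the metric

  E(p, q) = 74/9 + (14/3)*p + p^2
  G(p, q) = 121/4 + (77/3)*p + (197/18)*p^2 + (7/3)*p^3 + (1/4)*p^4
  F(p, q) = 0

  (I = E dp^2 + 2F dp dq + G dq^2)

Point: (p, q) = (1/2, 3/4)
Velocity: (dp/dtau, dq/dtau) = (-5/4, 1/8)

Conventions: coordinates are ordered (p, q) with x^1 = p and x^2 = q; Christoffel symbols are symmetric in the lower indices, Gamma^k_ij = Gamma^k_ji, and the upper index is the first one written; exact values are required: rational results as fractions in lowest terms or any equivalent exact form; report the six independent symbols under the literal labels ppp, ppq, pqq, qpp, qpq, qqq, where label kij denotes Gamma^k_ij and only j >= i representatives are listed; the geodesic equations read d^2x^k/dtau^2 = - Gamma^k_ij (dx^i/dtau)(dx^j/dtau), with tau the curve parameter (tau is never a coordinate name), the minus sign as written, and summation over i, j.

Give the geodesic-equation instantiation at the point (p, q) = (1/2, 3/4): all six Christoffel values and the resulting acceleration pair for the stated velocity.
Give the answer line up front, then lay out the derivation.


Answer: Gamma_ppp = 102/389, Gamma_ppq = 0, Gamma_pqq = -2771/1556, Gamma_qpp = 0, Gamma_qpq = 68/163, Gamma_qqq = 0; accelerations (d^2p/dtau^2, d^2q/dtau^2) = (-38029/99584, 85/652)

E = 389/36, F = 0, G = 26569/576 at the point
E_p = 17/3, E_q = 0, F_p = 0, F_q = 0, G_p = 2771/72, G_q = 0
EG - F^2 = 10335341/20736;  g^inv = (20736/10335341) * [[26569/576, 0], [0, 389/36]]
first-kind symbols [ij,l] = (1/2)(d_i g_jl + d_j g_il - d_l g_ij): [pp,p] = E_p/2 = 17/6, [pp,q] = F_p - E_q/2 = 0, [pq,p] = E_q/2 = 0, [pq,q] = G_p/2 = 2771/144, [qq,p] = F_q - G_p/2 = -2771/144, [qq,q] = G_q/2 = 0
Gamma^p_ij = (G*[ij,p] - F*[ij,q])/(EG - F^2), Gamma^q_ij = (E*[ij,q] - F*[ij,p])/(EG - F^2)
Gamma_ppp = 102/389, Gamma_ppq = 0, Gamma_pqq = -2771/1556, Gamma_qpp = 0, Gamma_qpq = 68/163, Gamma_qqq = 0
d^2p/dtau^2 = -(Gamma_ppp*(-5/4)^2 + 2*Gamma_ppq*(-5/4)*(1/8) + Gamma_pqq*(1/8)^2) = -38029/99584
d^2q/dtau^2 = -(Gamma_qpp*(-5/4)^2 + 2*Gamma_qpq*(-5/4)*(1/8) + Gamma_qqq*(1/8)^2) = 85/652


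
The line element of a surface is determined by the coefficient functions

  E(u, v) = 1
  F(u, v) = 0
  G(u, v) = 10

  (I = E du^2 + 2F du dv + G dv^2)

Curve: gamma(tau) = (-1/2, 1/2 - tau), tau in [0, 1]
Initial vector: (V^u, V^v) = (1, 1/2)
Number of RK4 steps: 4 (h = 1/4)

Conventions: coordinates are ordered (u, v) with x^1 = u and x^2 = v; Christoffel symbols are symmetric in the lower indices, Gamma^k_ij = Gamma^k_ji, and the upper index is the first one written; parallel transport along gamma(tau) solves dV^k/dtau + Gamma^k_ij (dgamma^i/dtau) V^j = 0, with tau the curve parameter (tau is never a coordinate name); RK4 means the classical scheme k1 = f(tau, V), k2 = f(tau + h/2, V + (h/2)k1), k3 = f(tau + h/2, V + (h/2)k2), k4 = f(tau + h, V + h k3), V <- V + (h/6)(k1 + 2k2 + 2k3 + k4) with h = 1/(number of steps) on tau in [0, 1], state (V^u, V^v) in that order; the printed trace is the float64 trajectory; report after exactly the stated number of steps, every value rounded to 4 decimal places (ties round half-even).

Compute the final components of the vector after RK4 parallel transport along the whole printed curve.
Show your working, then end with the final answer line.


gamma'(tau) = (0, -1); f(tau, V)^k = -Gamma^k_ij(gamma(tau)) gamma'^i(tau) V^j; h = 1/4; intermediate values shown to 6 dp
curve data and Christoffel symbols at the stage parameters:
  tau = 0.000000: gamma = (-0.500000, 0.500000), gamma' = (0.000000, -1.000000); Gamma_uuu = 0.000000, Gamma_uuv = 0.000000, Gamma_uvv = 0.000000, Gamma_vuu = 0.000000, Gamma_vuv = 0.000000, Gamma_vvv = 0.000000
  tau = 0.125000: gamma = (-0.500000, 0.375000), gamma' = (0.000000, -1.000000); Gamma_uuu = 0.000000, Gamma_uuv = 0.000000, Gamma_uvv = 0.000000, Gamma_vuu = 0.000000, Gamma_vuv = 0.000000, Gamma_vvv = 0.000000
  tau = 0.250000: gamma = (-0.500000, 0.250000), gamma' = (0.000000, -1.000000); Gamma_uuu = 0.000000, Gamma_uuv = 0.000000, Gamma_uvv = 0.000000, Gamma_vuu = 0.000000, Gamma_vuv = 0.000000, Gamma_vvv = 0.000000
  tau = 0.375000: gamma = (-0.500000, 0.125000), gamma' = (0.000000, -1.000000); Gamma_uuu = 0.000000, Gamma_uuv = 0.000000, Gamma_uvv = 0.000000, Gamma_vuu = 0.000000, Gamma_vuv = 0.000000, Gamma_vvv = 0.000000
  tau = 0.500000: gamma = (-0.500000, 0.000000), gamma' = (0.000000, -1.000000); Gamma_uuu = 0.000000, Gamma_uuv = 0.000000, Gamma_uvv = 0.000000, Gamma_vuu = 0.000000, Gamma_vuv = 0.000000, Gamma_vvv = 0.000000
  tau = 0.625000: gamma = (-0.500000, -0.125000), gamma' = (0.000000, -1.000000); Gamma_uuu = 0.000000, Gamma_uuv = 0.000000, Gamma_uvv = 0.000000, Gamma_vuu = 0.000000, Gamma_vuv = 0.000000, Gamma_vvv = 0.000000
  tau = 0.750000: gamma = (-0.500000, -0.250000), gamma' = (0.000000, -1.000000); Gamma_uuu = 0.000000, Gamma_uuv = 0.000000, Gamma_uvv = 0.000000, Gamma_vuu = 0.000000, Gamma_vuv = 0.000000, Gamma_vvv = 0.000000
  tau = 0.875000: gamma = (-0.500000, -0.375000), gamma' = (0.000000, -1.000000); Gamma_uuu = 0.000000, Gamma_uuv = 0.000000, Gamma_uvv = 0.000000, Gamma_vuu = 0.000000, Gamma_vuv = 0.000000, Gamma_vvv = 0.000000
  tau = 1.000000: gamma = (-0.500000, -0.500000), gamma' = (0.000000, -1.000000); Gamma_uuu = 0.000000, Gamma_uuv = 0.000000, Gamma_uvv = 0.000000, Gamma_vuu = 0.000000, Gamma_vuv = 0.000000, Gamma_vvv = 0.000000
step 0: V^u = 1.0000, V^v = 0.5000
step 1: k1 = (0.000000, 0.000000), k2 = (0.000000, 0.000000), k3 = (0.000000, 0.000000), k4 = (0.000000, 0.000000); V <- V + (h/6)(k1 + 2k2 + 2k3 + k4): V^u = 1.0000, V^v = 0.5000
step 2: k1 = (0.000000, 0.000000), k2 = (0.000000, 0.000000), k3 = (0.000000, 0.000000), k4 = (0.000000, 0.000000); V <- V + (h/6)(k1 + 2k2 + 2k3 + k4): V^u = 1.0000, V^v = 0.5000
step 3: k1 = (0.000000, 0.000000), k2 = (0.000000, 0.000000), k3 = (0.000000, 0.000000), k4 = (0.000000, 0.000000); V <- V + (h/6)(k1 + 2k2 + 2k3 + k4): V^u = 1.0000, V^v = 0.5000
step 4: k1 = (0.000000, 0.000000), k2 = (0.000000, 0.000000), k3 = (0.000000, 0.000000), k4 = (0.000000, 0.000000); V <- V + (h/6)(k1 + 2k2 + 2k3 + k4): V^u = 1.0000, V^v = 0.5000

Answer: V^u = 1.0000, V^v = 0.5000


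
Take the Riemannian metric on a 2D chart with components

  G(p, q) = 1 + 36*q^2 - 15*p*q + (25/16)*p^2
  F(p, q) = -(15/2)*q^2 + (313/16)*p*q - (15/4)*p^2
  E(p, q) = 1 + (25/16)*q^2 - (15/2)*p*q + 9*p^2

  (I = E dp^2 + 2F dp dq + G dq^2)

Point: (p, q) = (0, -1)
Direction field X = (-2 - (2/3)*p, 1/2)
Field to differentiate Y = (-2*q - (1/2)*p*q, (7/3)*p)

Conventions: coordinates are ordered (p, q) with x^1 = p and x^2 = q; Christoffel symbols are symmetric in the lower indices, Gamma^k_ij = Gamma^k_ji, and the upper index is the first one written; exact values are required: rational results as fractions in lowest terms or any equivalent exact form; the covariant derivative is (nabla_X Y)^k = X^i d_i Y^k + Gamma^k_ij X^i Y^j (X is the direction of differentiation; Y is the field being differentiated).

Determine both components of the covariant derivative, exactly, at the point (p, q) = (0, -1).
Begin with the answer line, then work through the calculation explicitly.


Answer: (nabla_X Y)^p = -1499/617, (nabla_X Y)^q = -4822/1851

E = 41/16, F = -15/2, G = 37 at the point
E_p = 15/2, E_q = -25/8, F_p = -313/16, F_q = 15, G_p = 15, G_q = -72
EG - F^2 = 617/16;  g^inv = (16/617) * [[37, 15/2], [15/2, 41/16]]
first-kind symbols [ij,l] = (1/2)(d_i g_jl + d_j g_il - d_l g_ij): [pp,p] = E_p/2 = 15/4, [pp,q] = F_p - E_q/2 = -18, [pq,p] = E_q/2 = -25/16, [pq,q] = G_p/2 = 15/2, [qq,p] = F_q - G_p/2 = 15/2, [qq,q] = G_q/2 = -36
Gamma^p_ij = (G*[ij,p] - F*[ij,q])/(EG - F^2), Gamma^q_ij = (E*[ij,q] - F*[ij,p])/(EG - F^2)
Gamma_ppp = 60/617, Gamma_ppq = -25/617, Gamma_pqq = 120/617, Gamma_qpp = -288/617, Gamma_qpq = 120/617, Gamma_qqq = -576/617
X = (-2, 1/2), Y = (2, 0) at the point


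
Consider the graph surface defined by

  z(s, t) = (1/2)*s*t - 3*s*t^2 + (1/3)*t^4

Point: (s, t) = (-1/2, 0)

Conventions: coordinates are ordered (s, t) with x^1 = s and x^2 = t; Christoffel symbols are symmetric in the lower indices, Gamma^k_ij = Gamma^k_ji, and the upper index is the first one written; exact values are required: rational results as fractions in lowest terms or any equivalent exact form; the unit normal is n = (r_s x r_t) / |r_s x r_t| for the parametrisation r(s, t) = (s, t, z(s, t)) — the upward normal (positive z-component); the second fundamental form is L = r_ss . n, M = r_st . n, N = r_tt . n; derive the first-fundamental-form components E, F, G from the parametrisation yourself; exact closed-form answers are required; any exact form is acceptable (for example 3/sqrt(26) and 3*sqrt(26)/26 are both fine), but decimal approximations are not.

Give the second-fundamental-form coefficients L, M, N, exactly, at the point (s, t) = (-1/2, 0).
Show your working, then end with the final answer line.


z_s = 0, z_t = -1/4, z_ss = 0, z_st = 1/2, z_tt = 3
E = 1, F = 0, G = 17/16; answer radicand W^2 = 17/16
unnormalised second-form numerators: l = 0, m = 1/2, n = 3; L = l/sqrt(17/16), and similarly M = m/sqrt(W^2), N = n/sqrt(W^2)

Answer: L = 0, M = 2*sqrt(17)/17, N = 12*sqrt(17)/17


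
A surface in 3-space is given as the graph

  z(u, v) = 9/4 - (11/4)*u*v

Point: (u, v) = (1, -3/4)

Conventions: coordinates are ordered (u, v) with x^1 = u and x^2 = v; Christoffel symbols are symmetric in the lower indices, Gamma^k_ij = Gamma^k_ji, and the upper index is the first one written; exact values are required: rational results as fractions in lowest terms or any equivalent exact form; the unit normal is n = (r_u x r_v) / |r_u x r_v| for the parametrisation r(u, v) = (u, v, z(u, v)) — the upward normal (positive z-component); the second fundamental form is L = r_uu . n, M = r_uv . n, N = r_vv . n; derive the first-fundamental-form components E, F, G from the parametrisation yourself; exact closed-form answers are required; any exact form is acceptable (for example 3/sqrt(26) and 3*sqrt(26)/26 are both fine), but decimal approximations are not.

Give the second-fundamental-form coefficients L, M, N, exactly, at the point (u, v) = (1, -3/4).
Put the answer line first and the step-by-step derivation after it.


Answer: L = 0, M = -44*sqrt(3281)/3281, N = 0

z_u = 33/16, z_v = -11/4, z_uu = 0, z_uv = -11/4, z_vv = 0
E = 1345/256, F = -363/64, G = 137/16; answer radicand W^2 = 3281/256
unnormalised second-form numerators: l = 0, m = -11/4, n = 0; L = l/sqrt(3281/256), and similarly M = m/sqrt(W^2), N = n/sqrt(W^2)


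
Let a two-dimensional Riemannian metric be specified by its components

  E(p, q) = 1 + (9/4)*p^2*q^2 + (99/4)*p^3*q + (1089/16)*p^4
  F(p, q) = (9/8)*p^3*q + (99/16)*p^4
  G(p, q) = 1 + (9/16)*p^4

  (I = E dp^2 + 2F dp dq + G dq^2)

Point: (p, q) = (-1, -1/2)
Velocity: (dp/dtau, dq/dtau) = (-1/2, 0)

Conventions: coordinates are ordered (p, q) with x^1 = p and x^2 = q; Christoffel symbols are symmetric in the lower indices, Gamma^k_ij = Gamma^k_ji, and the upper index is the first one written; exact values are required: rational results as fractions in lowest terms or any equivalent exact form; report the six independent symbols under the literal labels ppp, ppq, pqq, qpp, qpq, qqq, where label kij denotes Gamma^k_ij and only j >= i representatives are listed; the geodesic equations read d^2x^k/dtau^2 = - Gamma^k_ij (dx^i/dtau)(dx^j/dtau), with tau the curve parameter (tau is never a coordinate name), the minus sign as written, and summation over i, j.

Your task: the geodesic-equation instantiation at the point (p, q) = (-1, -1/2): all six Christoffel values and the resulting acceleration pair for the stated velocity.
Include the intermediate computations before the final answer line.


E = 82, F = 27/4, G = 25/16 at the point
E_p = -621/2, E_q = -27, F_p = -423/16, F_q = -9/8, G_p = -9/4, G_q = 0
EG - F^2 = 1321/16;  g^inv = (16/1321) * [[25/16, -27/4], [-27/4, 82]]
first-kind symbols [ij,l] = (1/2)(d_i g_jl + d_j g_il - d_l g_ij): [pp,p] = E_p/2 = -621/4, [pp,q] = F_p - E_q/2 = -207/16, [pq,p] = E_q/2 = -27/2, [pq,q] = G_p/2 = -9/8, [qq,p] = F_q - G_p/2 = 0, [qq,q] = G_q/2 = 0
Gamma^p_ij = (G*[ij,p] - F*[ij,q])/(EG - F^2), Gamma^q_ij = (E*[ij,q] - F*[ij,p])/(EG - F^2)
Gamma_ppp = -2484/1321, Gamma_ppq = -216/1321, Gamma_pqq = 0, Gamma_qpp = -207/1321, Gamma_qpq = -18/1321, Gamma_qqq = 0
d^2p/dtau^2 = -(Gamma_ppp*(-1/2)^2 + 2*Gamma_ppq*(-1/2)*(0) + Gamma_pqq*(0)^2) = 621/1321
d^2q/dtau^2 = -(Gamma_qpp*(-1/2)^2 + 2*Gamma_qpq*(-1/2)*(0) + Gamma_qqq*(0)^2) = 207/5284

Answer: Gamma_ppp = -2484/1321, Gamma_ppq = -216/1321, Gamma_pqq = 0, Gamma_qpp = -207/1321, Gamma_qpq = -18/1321, Gamma_qqq = 0; accelerations (d^2p/dtau^2, d^2q/dtau^2) = (621/1321, 207/5284)


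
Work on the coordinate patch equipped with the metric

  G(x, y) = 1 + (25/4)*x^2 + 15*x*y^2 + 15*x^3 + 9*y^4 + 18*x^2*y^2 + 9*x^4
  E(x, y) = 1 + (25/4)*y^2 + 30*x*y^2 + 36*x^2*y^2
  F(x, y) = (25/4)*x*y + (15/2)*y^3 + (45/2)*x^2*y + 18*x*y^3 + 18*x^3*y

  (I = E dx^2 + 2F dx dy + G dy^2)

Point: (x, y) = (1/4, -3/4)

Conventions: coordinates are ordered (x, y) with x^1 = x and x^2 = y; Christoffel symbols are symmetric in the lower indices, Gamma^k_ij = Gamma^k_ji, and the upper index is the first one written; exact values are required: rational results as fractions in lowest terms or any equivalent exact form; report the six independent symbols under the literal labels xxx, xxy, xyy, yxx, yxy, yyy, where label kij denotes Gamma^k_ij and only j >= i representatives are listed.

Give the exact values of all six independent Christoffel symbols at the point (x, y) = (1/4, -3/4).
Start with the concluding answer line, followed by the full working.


Answer: Gamma_xxx = 54/65, Gamma_xxy = -48/65, Gamma_xyy = 54/65, Gamma_yxx = -9/13, Gamma_yxy = 8/13, Gamma_yyy = -9/13

E = 10, F = -15/2, G = 29/4 at the point
E_x = 27, E_y = -24, F_x = -93/4, F_y = 47/2, G_x = 20, G_y = -45/2
EG - F^2 = 65/4;  g^inv = (4/65) * [[29/4, 15/2], [15/2, 10]]
first-kind symbols [ij,l] = (1/2)(d_i g_jl + d_j g_il - d_l g_ij): [xx,x] = E_x/2 = 27/2, [xx,y] = F_x - E_y/2 = -45/4, [xy,x] = E_y/2 = -12, [xy,y] = G_x/2 = 10, [yy,x] = F_y - G_x/2 = 27/2, [yy,y] = G_y/2 = -45/4
Gamma^x_ij = (G*[ij,x] - F*[ij,y])/(EG - F^2), Gamma^y_ij = (E*[ij,y] - F*[ij,x])/(EG - F^2)


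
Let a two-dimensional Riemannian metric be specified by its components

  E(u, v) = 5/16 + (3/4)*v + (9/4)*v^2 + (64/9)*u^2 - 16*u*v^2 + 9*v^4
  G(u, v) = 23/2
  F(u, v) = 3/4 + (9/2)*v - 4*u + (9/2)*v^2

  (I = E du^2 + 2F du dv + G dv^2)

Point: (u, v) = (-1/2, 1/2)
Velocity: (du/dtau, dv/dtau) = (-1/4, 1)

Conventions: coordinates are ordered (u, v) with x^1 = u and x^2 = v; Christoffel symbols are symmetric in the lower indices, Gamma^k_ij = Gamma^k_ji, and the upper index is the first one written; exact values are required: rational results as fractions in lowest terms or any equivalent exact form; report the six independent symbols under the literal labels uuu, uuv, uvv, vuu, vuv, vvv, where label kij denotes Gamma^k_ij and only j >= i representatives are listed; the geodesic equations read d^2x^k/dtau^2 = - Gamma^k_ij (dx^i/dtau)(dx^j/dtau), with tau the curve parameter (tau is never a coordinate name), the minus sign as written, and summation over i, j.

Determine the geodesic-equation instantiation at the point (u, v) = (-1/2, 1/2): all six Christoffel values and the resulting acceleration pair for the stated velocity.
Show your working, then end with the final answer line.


E = 805/144, F = 49/8, G = 23/2 at the point
E_u = -100/9, E_v = 31/2, F_u = -4, F_v = 9, G_u = 0, G_v = 0
EG - F^2 = 15421/576;  g^inv = (576/15421) * [[23/2, -49/8], [-49/8, 805/144]]
first-kind symbols [ij,l] = (1/2)(d_i g_jl + d_j g_il - d_l g_ij): [uu,u] = E_u/2 = -50/9, [uu,v] = F_u - E_v/2 = -47/4, [uv,u] = E_v/2 = 31/4, [uv,v] = G_u/2 = 0, [vv,u] = F_v - G_u/2 = 9, [vv,v] = G_v/2 = 0
Gamma^u_ij = (G*[ij,u] - F*[ij,v])/(EG - F^2), Gamma^v_ij = (E*[ij,v] - F*[ij,u])/(EG - F^2)
Gamma_uuu = 4654/15421, Gamma_uuv = 51336/15421, Gamma_uvv = 59616/15421, Gamma_vuu = -2605/2203, Gamma_vuv = -3906/2203, Gamma_vvv = -4536/2203
d^2u/dtau^2 = -(Gamma_uuu*(-1/4)^2 + 2*Gamma_uuv*(-1/4)*(1) + Gamma_uvv*(1)^2) = -273911/123368
d^2v/dtau^2 = -(Gamma_vuu*(-1/4)^2 + 2*Gamma_vuv*(-1/4)*(1) + Gamma_vvv*(1)^2) = 43933/35248

Answer: Gamma_uuu = 4654/15421, Gamma_uuv = 51336/15421, Gamma_uvv = 59616/15421, Gamma_vuu = -2605/2203, Gamma_vuv = -3906/2203, Gamma_vvv = -4536/2203; accelerations (d^2u/dtau^2, d^2v/dtau^2) = (-273911/123368, 43933/35248)


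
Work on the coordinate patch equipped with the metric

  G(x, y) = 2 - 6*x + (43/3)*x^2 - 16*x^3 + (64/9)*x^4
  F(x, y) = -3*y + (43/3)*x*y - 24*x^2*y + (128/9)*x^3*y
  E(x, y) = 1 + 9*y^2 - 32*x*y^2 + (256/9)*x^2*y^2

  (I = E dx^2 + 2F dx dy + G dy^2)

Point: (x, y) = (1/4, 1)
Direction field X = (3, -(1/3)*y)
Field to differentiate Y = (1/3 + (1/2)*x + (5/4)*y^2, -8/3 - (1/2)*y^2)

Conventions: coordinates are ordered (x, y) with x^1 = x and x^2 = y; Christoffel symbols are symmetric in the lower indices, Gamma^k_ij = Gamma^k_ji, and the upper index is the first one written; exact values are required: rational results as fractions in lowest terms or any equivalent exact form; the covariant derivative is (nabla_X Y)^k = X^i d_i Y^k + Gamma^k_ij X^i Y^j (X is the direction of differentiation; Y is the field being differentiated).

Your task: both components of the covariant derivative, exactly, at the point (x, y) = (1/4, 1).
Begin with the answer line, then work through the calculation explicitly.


Answer: (nabla_X Y)^x = -91876/5121, (nabla_X Y)^y = 51059/10242

E = 34/9, F = -25/36, G = 169/144 at the point
E_x = -160/9, E_y = 50/9, F_x = 5, F_y = -25/36, G_x = -25/18, G_y = 0
EG - F^2 = 569/144;  g^inv = (144/569) * [[169/144, 25/36], [25/36, 34/9]]
first-kind symbols [ij,l] = (1/2)(d_i g_jl + d_j g_il - d_l g_ij): [xx,x] = E_x/2 = -80/9, [xx,y] = F_x - E_y/2 = 20/9, [xy,x] = E_y/2 = 25/9, [xy,y] = G_x/2 = -25/36, [yy,x] = F_y - G_x/2 = 0, [yy,y] = G_y/2 = 0
Gamma^x_ij = (G*[ij,x] - F*[ij,y])/(EG - F^2), Gamma^y_ij = (E*[ij,y] - F*[ij,x])/(EG - F^2)
Gamma_xxx = -1280/569, Gamma_xxy = 400/569, Gamma_xyy = 0, Gamma_yxx = 320/569, Gamma_yxy = -100/569, Gamma_yyy = 0
X = (3, -1/3), Y = (41/24, -19/6) at the point


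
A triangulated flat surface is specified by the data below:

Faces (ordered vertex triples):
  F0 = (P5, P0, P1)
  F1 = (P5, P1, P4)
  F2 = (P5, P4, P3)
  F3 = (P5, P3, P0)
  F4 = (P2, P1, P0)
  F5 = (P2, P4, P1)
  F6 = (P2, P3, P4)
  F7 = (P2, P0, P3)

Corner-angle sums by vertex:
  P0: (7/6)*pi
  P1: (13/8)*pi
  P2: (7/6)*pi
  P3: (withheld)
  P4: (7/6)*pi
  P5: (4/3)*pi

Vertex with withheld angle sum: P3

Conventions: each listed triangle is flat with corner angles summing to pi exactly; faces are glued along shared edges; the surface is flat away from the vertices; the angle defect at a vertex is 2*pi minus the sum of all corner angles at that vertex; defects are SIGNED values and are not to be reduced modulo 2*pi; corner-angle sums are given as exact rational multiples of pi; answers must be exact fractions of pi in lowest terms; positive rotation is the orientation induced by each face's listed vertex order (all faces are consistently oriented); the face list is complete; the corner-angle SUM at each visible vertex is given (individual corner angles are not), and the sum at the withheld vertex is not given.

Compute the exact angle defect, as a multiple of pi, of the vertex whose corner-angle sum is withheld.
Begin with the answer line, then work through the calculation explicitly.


Answer: defect(P3) = (11/24)*pi

V = 6, E = 12, F = 8; chi = V - E + F = 2
Gauss-Bonnet: total defect = 2*pi*chi = 4*pi; visible defects sum to (85/24)*pi


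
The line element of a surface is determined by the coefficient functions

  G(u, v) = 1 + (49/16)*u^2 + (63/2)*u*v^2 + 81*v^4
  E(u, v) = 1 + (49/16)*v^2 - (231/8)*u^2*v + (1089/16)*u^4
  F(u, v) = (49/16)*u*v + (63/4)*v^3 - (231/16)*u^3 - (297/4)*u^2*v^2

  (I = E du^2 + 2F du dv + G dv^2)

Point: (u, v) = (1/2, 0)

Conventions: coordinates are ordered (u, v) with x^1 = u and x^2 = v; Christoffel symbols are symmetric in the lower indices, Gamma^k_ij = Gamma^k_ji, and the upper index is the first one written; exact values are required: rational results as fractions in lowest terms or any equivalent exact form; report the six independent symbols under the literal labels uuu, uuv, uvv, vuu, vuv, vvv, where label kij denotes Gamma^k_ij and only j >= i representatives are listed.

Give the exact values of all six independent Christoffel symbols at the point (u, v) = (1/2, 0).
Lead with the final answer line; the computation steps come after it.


Answer: Gamma_uuu = 4356/1541, Gamma_uuv = -924/1541, Gamma_uvv = 0, Gamma_vuu = -1848/1541, Gamma_vuv = 392/1541, Gamma_vvv = 0

E = 1345/256, F = -231/128, G = 113/64 at the point
E_u = 1089/32, E_v = -231/32, F_u = -693/64, F_v = 49/32, G_u = 49/16, G_v = 0
EG - F^2 = 1541/256;  g^inv = (256/1541) * [[113/64, 231/128], [231/128, 1345/256]]
first-kind symbols [ij,l] = (1/2)(d_i g_jl + d_j g_il - d_l g_ij): [uu,u] = E_u/2 = 1089/64, [uu,v] = F_u - E_v/2 = -231/32, [uv,u] = E_v/2 = -231/64, [uv,v] = G_u/2 = 49/32, [vv,u] = F_v - G_u/2 = 0, [vv,v] = G_v/2 = 0
Gamma^u_ij = (G*[ij,u] - F*[ij,v])/(EG - F^2), Gamma^v_ij = (E*[ij,v] - F*[ij,u])/(EG - F^2)


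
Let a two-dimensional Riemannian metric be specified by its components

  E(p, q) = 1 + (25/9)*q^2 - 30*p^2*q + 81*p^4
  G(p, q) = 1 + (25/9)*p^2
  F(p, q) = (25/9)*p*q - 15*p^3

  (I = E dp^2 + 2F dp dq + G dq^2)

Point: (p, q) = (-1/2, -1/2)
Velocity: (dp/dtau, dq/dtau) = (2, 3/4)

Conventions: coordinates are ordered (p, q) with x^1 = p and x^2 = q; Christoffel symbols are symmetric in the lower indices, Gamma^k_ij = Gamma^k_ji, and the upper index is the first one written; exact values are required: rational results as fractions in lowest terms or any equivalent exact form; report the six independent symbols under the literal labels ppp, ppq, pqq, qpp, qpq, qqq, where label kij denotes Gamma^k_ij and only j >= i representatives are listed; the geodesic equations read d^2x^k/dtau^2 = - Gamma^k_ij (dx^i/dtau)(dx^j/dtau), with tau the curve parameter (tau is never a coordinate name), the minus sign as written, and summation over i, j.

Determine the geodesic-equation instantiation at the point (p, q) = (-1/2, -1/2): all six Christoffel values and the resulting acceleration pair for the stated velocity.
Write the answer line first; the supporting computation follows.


Answer: Gamma_ppp = -3996/1613, Gamma_ppq = -740/1613, Gamma_pqq = 0, Gamma_qpp = -1080/1613, Gamma_qpq = -200/1613, Gamma_qqq = 0; accelerations (d^2p/dtau^2, d^2q/dtau^2) = (18204/1613, 4920/1613)

E = 1513/144, F = 185/72, G = 61/36 at the point
E_p = -111/2, E_q = -185/18, F_p = -455/36, F_q = -25/18, G_p = -25/9, G_q = 0
EG - F^2 = 1613/144;  g^inv = (144/1613) * [[61/36, -185/72], [-185/72, 1513/144]]
first-kind symbols [ij,l] = (1/2)(d_i g_jl + d_j g_il - d_l g_ij): [pp,p] = E_p/2 = -111/4, [pp,q] = F_p - E_q/2 = -15/2, [pq,p] = E_q/2 = -185/36, [pq,q] = G_p/2 = -25/18, [qq,p] = F_q - G_p/2 = 0, [qq,q] = G_q/2 = 0
Gamma^p_ij = (G*[ij,p] - F*[ij,q])/(EG - F^2), Gamma^q_ij = (E*[ij,q] - F*[ij,p])/(EG - F^2)
Gamma_ppp = -3996/1613, Gamma_ppq = -740/1613, Gamma_pqq = 0, Gamma_qpp = -1080/1613, Gamma_qpq = -200/1613, Gamma_qqq = 0
d^2p/dtau^2 = -(Gamma_ppp*(2)^2 + 2*Gamma_ppq*(2)*(3/4) + Gamma_pqq*(3/4)^2) = 18204/1613
d^2q/dtau^2 = -(Gamma_qpp*(2)^2 + 2*Gamma_qpq*(2)*(3/4) + Gamma_qqq*(3/4)^2) = 4920/1613
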